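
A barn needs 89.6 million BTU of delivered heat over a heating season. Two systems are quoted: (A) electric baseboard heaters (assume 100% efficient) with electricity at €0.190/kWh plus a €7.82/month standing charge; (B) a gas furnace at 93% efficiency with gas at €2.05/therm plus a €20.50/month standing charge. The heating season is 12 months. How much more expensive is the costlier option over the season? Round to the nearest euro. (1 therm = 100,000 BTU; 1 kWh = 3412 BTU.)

€2862

Heat load = 89.6 × 10⁶ BTU = 89,600,000 BTU
Gas: input = 89,600,000 / 0.93 = 96,344,086 BTU = 963.4 therm → 963.4 × €2.05 = €1,975.05; + 12 × €20.50 standing = €2,221.05
Electric: 89,600,000 BTU / 3412 = 26,260 kWh → × €0.190 = €4,989.45; + 12 × €7.82 standing = €5,083.29
Difference = |€2,221.05 − €5,083.29| = €2,862.24 ≈ €2862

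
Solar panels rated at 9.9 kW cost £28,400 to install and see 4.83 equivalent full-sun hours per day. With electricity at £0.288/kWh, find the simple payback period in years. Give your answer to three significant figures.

Daily generation = 9.9 kW × 4.83 h = 47.82 kWh
Annual generation = 47.82 × 365 = 17453 kWh
Annual savings = 17453 × £0.288 = £5,026.52
Payback = £28,400 / £5,026.52 = 5.65 years

5.65 years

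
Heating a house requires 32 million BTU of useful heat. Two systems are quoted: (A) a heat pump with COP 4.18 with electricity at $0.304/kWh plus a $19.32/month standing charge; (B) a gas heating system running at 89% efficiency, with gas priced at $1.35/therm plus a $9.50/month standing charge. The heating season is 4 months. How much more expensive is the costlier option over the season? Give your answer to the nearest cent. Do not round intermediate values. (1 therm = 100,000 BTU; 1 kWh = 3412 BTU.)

$235.97

Heat load = 32 × 10⁶ BTU = 32,000,000 BTU
Gas: input = 32,000,000 / 0.89 = 35,955,056 BTU = 359.6 therm → 359.6 × $1.35 = $485.39; + 4 × $9.50 standing = $523.39
Heat pump: 32,000,000 BTU / 3412 = 9,379 kWh heat; / 4.18 = 2,244 kWh in → × $0.304 = $682.08; + 4 × $19.32 standing = $759.36
Difference = |$523.39 − $759.36| = $235.97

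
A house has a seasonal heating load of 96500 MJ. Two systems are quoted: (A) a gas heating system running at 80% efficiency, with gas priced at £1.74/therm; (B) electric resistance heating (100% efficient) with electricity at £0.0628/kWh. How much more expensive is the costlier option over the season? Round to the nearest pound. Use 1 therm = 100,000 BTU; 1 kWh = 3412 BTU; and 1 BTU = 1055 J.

Heat load = 96500 MJ = 96,500,000,000 J / 1055 = 91,469,194 BTU
Gas: input = 91,469,194 / 0.80 = 114,336,493 BTU = 1,143 therm → 1,143 × £1.74 = £1,989.45
Electric: 91,469,194 BTU / 3412 = 26,810 kWh → × £0.0628 = £1,683.55
Difference = |£1,989.45 − £1,683.55| = £305.91 ≈ £306

£306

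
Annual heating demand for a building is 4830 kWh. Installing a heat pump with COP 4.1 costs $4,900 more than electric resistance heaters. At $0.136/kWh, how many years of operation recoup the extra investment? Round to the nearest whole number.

10 years

Resistance: 4830 kWh × $0.136 = $656.88/yr
Heat pump: 4830 / 4.1 = 1178 kWh in → × $0.136 = $160.21/yr
Annual savings = $496.67
Payback = $4,900 / $496.67 = 9.87 years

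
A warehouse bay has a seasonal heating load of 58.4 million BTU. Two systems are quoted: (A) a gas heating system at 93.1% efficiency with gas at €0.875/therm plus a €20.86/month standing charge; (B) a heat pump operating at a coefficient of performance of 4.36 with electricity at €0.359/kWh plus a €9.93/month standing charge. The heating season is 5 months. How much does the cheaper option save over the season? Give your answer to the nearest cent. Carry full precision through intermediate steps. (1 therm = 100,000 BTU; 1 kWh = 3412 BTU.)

Heat load = 58.4 × 10⁶ BTU = 58,400,000 BTU
Gas: input = 58,400,000 / 0.931 = 62,728,249 BTU = 627.3 therm → 627.3 × €0.875 = €548.87; + 5 × €20.86 standing = €653.17
Heat pump: 58,400,000 BTU / 3412 = 17,120 kWh heat; / 4.36 = 3,926 kWh in → × €0.359 = €1,409.33; + 5 × €9.93 standing = €1,458.98
Difference = |€653.17 − €1,458.98| = €805.80

€805.80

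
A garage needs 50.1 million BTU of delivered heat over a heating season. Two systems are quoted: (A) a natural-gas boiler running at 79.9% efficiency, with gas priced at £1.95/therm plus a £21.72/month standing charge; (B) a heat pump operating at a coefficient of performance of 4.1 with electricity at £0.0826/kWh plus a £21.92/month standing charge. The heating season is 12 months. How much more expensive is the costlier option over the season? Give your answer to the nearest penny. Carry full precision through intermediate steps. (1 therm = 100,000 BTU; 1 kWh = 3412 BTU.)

£924.50

Heat load = 50.1 × 10⁶ BTU = 50,100,000 BTU
Gas: input = 50,100,000 / 0.799 = 62,703,379 BTU = 627 therm → 627 × £1.95 = £1,222.72; + 12 × £21.72 standing = £1,483.36
Heat pump: 50,100,000 BTU / 3412 = 14,680 kWh heat; / 4.1 = 3,581 kWh in → × £0.0826 = £295.82; + 12 × £21.92 standing = £558.86
Difference = |£1,483.36 − £558.86| = £924.50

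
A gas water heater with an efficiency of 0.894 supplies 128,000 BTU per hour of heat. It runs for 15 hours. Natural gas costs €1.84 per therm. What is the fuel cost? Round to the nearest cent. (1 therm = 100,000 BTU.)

€39.52

Heat delivered = 128,000 BTU/h × 15 h = 1,920,000 BTU
Gas input = 1,920,000 / 0.894 = 2,147,651 BTU
= 2,147,651 / 100,000 = 21.48 therm
Cost = 21.48 × €1.84/therm = €39.52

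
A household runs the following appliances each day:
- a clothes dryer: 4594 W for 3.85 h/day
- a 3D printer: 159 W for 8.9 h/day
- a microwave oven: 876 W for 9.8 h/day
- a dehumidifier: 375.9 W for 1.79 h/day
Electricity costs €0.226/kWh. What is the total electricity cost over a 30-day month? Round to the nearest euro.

€192

clothes dryer: 4594 W × 3.85 h × 30 d = 530,607 Wh = 530.6 kWh
3D printer: 159 W × 8.9 h × 30 d = 42,453 Wh = 42.45 kWh
microwave oven: 876 W × 9.8 h × 30 d = 257,544 Wh = 257.5 kWh
dehumidifier: 375.9 W × 1.79 h × 30 d = 20,186 Wh = 20.19 kWh
Total energy = 530.6 + 42.45 + 257.5 + 20.19 = 850.8 kWh
Cost = 850.8 kWh × €0.226 = €192.28 ≈ €192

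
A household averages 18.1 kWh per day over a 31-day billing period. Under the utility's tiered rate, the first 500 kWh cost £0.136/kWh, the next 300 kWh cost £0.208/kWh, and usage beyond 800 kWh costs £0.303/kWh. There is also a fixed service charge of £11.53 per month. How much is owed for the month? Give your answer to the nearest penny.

Usage = 18.1 kWh/day × 31 days = 561.1 kWh
First 500 kWh × £0.136 = £68.00
Next 61.1 kWh × £0.208 = £12.71
Remaining tier: 0 kWh (not reached)
Energy charge = £80.71; + service £11.53 = £92.24

£92.24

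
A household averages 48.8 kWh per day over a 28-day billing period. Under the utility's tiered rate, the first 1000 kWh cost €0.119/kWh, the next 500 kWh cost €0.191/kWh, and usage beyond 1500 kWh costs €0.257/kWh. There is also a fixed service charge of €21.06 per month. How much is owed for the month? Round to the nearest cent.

€210.04

Usage = 48.8 kWh/day × 28 days = 1366.4 kWh
First 1000 kWh × €0.119 = €119.00
Next 366.4 kWh × €0.191 = €69.98
Remaining tier: 0 kWh (not reached)
Energy charge = €188.98; + service €21.06 = €210.04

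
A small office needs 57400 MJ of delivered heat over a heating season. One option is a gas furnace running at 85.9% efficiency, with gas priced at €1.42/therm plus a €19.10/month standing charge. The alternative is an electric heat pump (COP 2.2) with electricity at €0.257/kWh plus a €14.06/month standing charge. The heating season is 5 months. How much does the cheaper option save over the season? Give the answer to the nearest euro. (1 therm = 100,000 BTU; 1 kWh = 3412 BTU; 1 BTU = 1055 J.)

Heat load = 57400 MJ = 57,400,000,000 J / 1055 = 54,407,583 BTU
Gas: input = 54,407,583 / 0.859 = 63,338,280 BTU = 633.4 therm → 633.4 × €1.42 = €899.40; + 5 × €19.10 standing = €994.90
Heat pump: 54,407,583 BTU / 3412 = 15,950 kWh heat; / 2.2 = 7,248 kWh in → × €0.257 = €1,862.78; + 5 × €14.06 standing = €1,933.08
Difference = |€994.90 − €1,933.08| = €938.17 ≈ €938

€938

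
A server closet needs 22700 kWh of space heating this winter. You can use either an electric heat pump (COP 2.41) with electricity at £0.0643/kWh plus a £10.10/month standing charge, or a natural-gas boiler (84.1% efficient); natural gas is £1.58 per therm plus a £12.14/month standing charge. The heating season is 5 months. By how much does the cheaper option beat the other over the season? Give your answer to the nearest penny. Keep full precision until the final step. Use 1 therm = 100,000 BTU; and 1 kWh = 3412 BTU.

£859.66

Heat load = 22700 kWh × 3412 = 77,452,400 BTU
Gas: input = 77,452,400 / 0.841 = 92,095,600 BTU = 921 therm → 921 × £1.58 = £1,455.11; + 5 × £12.14 standing = £1,515.81
Heat pump: 77,452,400 BTU / 3412 = 22,700 kWh heat; / 2.41 = 9,419 kWh in → × £0.0643 = £605.65; + 5 × £10.10 standing = £656.15
Difference = |£1,515.81 − £656.15| = £859.66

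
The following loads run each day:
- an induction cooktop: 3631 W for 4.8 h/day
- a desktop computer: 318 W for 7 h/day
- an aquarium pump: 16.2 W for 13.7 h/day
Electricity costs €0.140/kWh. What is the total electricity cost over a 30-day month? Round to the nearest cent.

€83.48

induction cooktop: 3631 W × 4.8 h × 30 d = 522,864 Wh = 522.9 kWh
desktop computer: 318 W × 7 h × 30 d = 66,780 Wh = 66.78 kWh
aquarium pump: 16.2 W × 13.7 h × 30 d = 6,658 Wh = 6.658 kWh
Total energy = 522.9 + 66.78 + 6.658 = 596.3 kWh
Cost = 596.3 kWh × €0.140 = €83.48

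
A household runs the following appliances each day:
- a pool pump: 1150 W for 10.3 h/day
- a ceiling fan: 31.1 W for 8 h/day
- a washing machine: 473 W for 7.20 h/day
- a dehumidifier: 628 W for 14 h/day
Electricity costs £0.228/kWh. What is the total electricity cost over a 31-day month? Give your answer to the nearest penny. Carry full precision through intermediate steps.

pool pump: 1150 W × 10.3 h × 31 d = 367,195 Wh = 367.2 kWh
ceiling fan: 31.1 W × 8 h × 31 d = 7,713 Wh = 7.713 kWh
washing machine: 473 W × 7.20 h × 31 d = 105,574 Wh = 105.6 kWh
dehumidifier: 628 W × 14 h × 31 d = 272,552 Wh = 272.6 kWh
Total energy = 367.2 + 7.713 + 105.6 + 272.6 = 753 kWh
Cost = 753 kWh × £0.228 = £171.69

£171.69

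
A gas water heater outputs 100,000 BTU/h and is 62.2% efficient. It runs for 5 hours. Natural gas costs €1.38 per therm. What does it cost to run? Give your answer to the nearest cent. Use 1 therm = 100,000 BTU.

Heat delivered = 100,000 BTU/h × 5 h = 500,000 BTU
Gas input = 500,000 / 0.622 = 803,859 BTU
= 803,859 / 100,000 = 8.039 therm
Cost = 8.039 × €1.38/therm = €11.09

€11.09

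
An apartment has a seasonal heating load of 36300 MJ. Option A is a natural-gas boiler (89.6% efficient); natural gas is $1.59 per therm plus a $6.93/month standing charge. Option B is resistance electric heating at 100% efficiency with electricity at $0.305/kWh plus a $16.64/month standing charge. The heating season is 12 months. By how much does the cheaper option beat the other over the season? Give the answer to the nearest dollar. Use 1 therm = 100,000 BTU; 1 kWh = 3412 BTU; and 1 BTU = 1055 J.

$2582

Heat load = 36300 MJ = 36,300,000,000 J / 1055 = 34,407,583 BTU
Gas: input = 34,407,583 / 0.896 = 38,401,320 BTU = 384 therm → 384 × $1.59 = $610.58; + 12 × $6.93 standing = $693.74
Electric: 34,407,583 BTU / 3412 = 10,080 kWh → × $0.305 = $3,075.71; + 12 × $16.64 standing = $3,275.39
Difference = |$693.74 − $3,275.39| = $2,581.65 ≈ $2582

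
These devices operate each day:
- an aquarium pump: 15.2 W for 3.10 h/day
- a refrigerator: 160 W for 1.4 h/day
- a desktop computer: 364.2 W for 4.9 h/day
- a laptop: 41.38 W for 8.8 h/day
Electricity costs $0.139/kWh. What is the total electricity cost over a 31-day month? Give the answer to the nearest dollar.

$10

aquarium pump: 15.2 W × 3.10 h × 31 d = 1,461 Wh = 1.461 kWh
refrigerator: 160 W × 1.4 h × 31 d = 6,944 Wh = 6.944 kWh
desktop computer: 364.2 W × 4.9 h × 31 d = 55,322 Wh = 55.32 kWh
laptop: 41.38 W × 8.8 h × 31 d = 11,288 Wh = 11.29 kWh
Total energy = 1.461 + 6.944 + 55.32 + 11.29 = 75.02 kWh
Cost = 75.02 kWh × $0.139 = $10.43 ≈ $10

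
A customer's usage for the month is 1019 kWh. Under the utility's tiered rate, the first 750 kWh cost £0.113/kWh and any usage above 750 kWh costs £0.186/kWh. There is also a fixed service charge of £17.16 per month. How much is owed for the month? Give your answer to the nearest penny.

First 750 kWh × £0.113 = £84.75
Remaining 269 kWh × £0.186 = £50.03
Energy charge = £134.78; + service £17.16 = £151.94

£151.94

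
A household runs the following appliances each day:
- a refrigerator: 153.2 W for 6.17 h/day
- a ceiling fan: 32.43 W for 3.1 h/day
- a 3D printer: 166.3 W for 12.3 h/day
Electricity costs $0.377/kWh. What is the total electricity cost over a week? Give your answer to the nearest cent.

refrigerator: 153.2 W × 6.17 h × 7 d = 6,617 Wh = 6.617 kWh
ceiling fan: 32.43 W × 3.1 h × 7 d = 704 Wh = 0.7037 kWh
3D printer: 166.3 W × 12.3 h × 7 d = 14,318 Wh = 14.32 kWh
Total energy = 6.617 + 0.7037 + 14.32 = 21.64 kWh
Cost = 21.64 kWh × $0.377 = $8.16

$8.16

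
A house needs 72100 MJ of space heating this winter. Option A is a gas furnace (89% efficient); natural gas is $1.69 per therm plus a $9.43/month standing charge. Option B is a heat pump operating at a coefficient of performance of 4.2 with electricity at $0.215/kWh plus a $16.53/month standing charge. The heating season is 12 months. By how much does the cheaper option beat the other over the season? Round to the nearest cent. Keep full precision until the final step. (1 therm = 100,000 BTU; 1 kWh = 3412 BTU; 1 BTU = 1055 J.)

Heat load = 72100 MJ = 72,100,000,000 J / 1055 = 68,341,232 BTU
Gas: input = 68,341,232 / 0.89 = 76,787,901 BTU = 767.9 therm → 767.9 × $1.69 = $1,297.72; + 12 × $9.43 standing = $1,410.88
Heat pump: 68,341,232 BTU / 3412 = 20,030 kWh heat; / 4.2 = 4,769 kWh in → × $0.215 = $1,025.33; + 12 × $16.53 standing = $1,223.69
Difference = |$1,410.88 − $1,223.69| = $187.19

$187.19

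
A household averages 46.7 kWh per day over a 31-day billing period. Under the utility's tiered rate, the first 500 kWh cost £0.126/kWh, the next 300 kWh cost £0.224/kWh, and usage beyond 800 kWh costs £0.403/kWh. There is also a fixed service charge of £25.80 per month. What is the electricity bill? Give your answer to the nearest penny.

£417.02

Usage = 46.7 kWh/day × 31 days = 1447.7 kWh
First 500 kWh × £0.126 = £63.00
Next 300 kWh × £0.224 = £67.20
Remaining 647.7 kWh × £0.403 = £261.02
Energy charge = £391.22; + service £25.80 = £417.02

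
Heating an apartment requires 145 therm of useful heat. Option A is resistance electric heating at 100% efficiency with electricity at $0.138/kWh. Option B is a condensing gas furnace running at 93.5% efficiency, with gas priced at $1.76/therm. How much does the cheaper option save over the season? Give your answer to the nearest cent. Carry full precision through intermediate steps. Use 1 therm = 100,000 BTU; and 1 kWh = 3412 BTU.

$313.52

Heat load = 145 therm × 100,000 = 14,500,000 BTU
Gas: input = 14,500,000 / 0.935 = 15,508,021 BTU = 155.1 therm → 155.1 × $1.76 = $272.94
Electric: 14,500,000 BTU / 3412 = 4,250 kWh → × $0.138 = $586.46
Difference = |$272.94 − $586.46| = $313.52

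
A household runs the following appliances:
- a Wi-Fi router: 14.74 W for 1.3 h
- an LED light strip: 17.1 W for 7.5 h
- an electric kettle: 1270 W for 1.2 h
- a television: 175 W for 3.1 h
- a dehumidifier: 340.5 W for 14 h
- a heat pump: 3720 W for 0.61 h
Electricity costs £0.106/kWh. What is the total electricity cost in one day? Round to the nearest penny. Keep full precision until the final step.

£0.98

Wi-Fi router: 14.74 W × 1.3 h = 19 Wh = 0.01916 kWh
LED light strip: 17.1 W × 7.5 h = 128 Wh = 0.1283 kWh
electric kettle: 1270 W × 1.2 h = 1,524 Wh = 1.524 kWh
television: 175 W × 3.1 h = 542 Wh = 0.5425 kWh
dehumidifier: 340.5 W × 14 h = 4,767 Wh = 4.767 kWh
heat pump: 3720 W × 0.61 h = 2,269 Wh = 2.269 kWh
Total energy = 0.01916 + 0.1283 + 1.524 + 0.5425 + 4.767 + 2.269 = 9.25 kWh
Cost = 9.25 kWh × £0.106 = £0.98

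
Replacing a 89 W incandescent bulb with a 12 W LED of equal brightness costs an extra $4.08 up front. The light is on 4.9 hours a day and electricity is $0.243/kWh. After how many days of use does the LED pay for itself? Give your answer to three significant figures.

Power saved = 89 − 12 = 77 W
Daily energy saved = 77 W × 4.9 h = 377.3 Wh = 0.3773 kWh
Daily savings = 0.3773 × $0.243 = $0.0917
Payback = $4.08 / $0.0917 per day = 44.5 days

44.5 days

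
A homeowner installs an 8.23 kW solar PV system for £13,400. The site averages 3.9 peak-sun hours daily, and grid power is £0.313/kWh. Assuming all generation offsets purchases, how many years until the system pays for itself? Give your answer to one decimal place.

Daily generation = 8.23 kW × 3.9 h = 32.1 kWh
Annual generation = 32.1 × 365 = 11715 kWh
Annual savings = 11715 × £0.313 = £3,666.92
Payback = £13,400 / £3,666.92 = 3.65 years

3.7 years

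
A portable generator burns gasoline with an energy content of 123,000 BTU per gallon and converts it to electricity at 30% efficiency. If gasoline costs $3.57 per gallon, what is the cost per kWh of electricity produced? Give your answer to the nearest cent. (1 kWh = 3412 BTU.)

Electrical output per gallon = 123,000 BTU × 0.30 / 3412 BTU/kWh = 10.81 kWh
Cost per kWh = $3.57 / 10.81 kWh = $0.330

$0.33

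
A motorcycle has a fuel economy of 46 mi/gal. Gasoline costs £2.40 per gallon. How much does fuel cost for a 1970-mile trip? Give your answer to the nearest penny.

Fuel = 1970 mi / 46 mpg = 42.83 gal
Cost = 42.83 gal × £2.40/gal = £102.78

£102.78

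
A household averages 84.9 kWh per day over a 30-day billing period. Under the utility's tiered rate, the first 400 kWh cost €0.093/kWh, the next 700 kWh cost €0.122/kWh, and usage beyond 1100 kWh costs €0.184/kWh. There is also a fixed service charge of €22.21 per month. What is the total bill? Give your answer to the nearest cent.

€411.06

Usage = 84.9 kWh/day × 30 days = 2547 kWh
First 400 kWh × €0.093 = €37.20
Next 700 kWh × €0.122 = €85.40
Remaining 1447 kWh × €0.184 = €266.25
Energy charge = €388.85; + service €22.21 = €411.06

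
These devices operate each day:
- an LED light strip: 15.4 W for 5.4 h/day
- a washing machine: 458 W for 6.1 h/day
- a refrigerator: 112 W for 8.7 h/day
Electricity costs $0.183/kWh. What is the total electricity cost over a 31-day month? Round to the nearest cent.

LED light strip: 15.4 W × 5.4 h × 31 d = 2,578 Wh = 2.578 kWh
washing machine: 458 W × 6.1 h × 31 d = 86,608 Wh = 86.61 kWh
refrigerator: 112 W × 8.7 h × 31 d = 30,206 Wh = 30.21 kWh
Total energy = 2.578 + 86.61 + 30.21 = 119.4 kWh
Cost = 119.4 kWh × $0.183 = $21.85

$21.85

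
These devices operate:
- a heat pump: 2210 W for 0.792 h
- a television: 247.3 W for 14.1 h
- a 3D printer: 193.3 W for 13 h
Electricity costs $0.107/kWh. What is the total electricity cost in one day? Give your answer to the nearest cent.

heat pump: 2210 W × 0.792 h = 1,750 Wh = 1.75 kWh
television: 247.3 W × 14.1 h = 3,487 Wh = 3.487 kWh
3D printer: 193.3 W × 13 h = 2,513 Wh = 2.513 kWh
Total energy = 1.75 + 3.487 + 2.513 = 7.75 kWh
Cost = 7.75 kWh × $0.107 = $0.83

$0.83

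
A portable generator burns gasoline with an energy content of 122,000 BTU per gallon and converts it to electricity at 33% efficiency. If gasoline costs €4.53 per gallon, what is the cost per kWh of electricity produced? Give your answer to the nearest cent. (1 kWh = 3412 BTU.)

Electrical output per gallon = 122,000 BTU × 0.33 / 3412 BTU/kWh = 11.8 kWh
Cost per kWh = €4.53 / 11.8 kWh = €0.384

€0.38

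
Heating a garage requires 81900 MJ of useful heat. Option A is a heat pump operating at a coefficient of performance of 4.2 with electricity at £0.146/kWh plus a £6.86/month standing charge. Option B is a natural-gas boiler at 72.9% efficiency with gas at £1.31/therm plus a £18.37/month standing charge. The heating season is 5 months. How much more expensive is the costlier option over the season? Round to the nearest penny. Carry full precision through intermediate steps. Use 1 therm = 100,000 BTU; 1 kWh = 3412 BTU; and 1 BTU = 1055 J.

Heat load = 81900 MJ = 81,900,000,000 J / 1055 = 77,630,332 BTU
Gas: input = 77,630,332 / 0.729 = 106,488,795 BTU = 1,065 therm → 1,065 × £1.31 = £1,395.00; + 5 × £18.37 standing = £1,486.85
Heat pump: 77,630,332 BTU / 3412 = 22,750 kWh heat; / 4.2 = 5,417 kWh in → × £0.146 = £790.91; + 5 × £6.86 standing = £825.21
Difference = |£1,486.85 − £825.21| = £661.65

£661.65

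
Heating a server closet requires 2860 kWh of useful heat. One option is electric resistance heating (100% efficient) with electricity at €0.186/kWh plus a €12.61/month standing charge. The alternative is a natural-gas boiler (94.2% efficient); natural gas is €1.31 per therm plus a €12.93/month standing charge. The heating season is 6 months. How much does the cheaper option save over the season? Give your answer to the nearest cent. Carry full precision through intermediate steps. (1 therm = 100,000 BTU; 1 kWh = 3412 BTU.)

€394.34

Heat load = 2860 kWh × 3412 = 9,758,320 BTU
Gas: input = 9,758,320 / 0.942 = 10,359,151 BTU = 103.6 therm → 103.6 × €1.31 = €135.70; + 6 × €12.93 standing = €213.28
Electric: 9,758,320 BTU / 3412 = 2,860 kWh → × €0.186 = €531.96; + 6 × €12.61 standing = €607.62
Difference = |€213.28 − €607.62| = €394.34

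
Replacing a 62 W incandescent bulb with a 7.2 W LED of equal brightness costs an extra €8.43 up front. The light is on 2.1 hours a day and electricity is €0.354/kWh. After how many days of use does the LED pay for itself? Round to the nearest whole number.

Power saved = 62 − 7.2 = 54.8 W
Daily energy saved = 54.8 W × 2.1 h = 115.1 Wh = 0.11508 kWh
Daily savings = 0.11508 × €0.354 = €0.0407
Payback = €8.43 / €0.0407 per day = 206.9 days

207 days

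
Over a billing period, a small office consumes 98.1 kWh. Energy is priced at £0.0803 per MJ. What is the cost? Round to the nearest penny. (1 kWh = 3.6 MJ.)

98.1 kWh × (3.6 MJ/kWh) = 353.2 MJ
Cost = 353.2 MJ × £0.0803/MJ = £28.36

£28.36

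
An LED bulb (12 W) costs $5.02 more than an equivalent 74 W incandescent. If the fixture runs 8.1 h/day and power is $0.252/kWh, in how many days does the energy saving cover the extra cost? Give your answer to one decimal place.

39.7 days

Power saved = 74 − 12 = 62 W
Daily energy saved = 62 W × 8.1 h = 502.2 Wh = 0.5022 kWh
Daily savings = 0.5022 × $0.252 = $0.1266
Payback = $5.02 / $0.1266 per day = 39.67 days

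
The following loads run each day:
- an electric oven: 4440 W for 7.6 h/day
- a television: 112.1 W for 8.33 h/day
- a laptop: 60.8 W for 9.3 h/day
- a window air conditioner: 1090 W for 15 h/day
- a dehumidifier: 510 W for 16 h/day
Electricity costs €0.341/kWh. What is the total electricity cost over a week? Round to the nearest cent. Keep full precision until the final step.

€142.63

electric oven: 4440 W × 7.6 h × 7 d = 236,208 Wh = 236.2 kWh
television: 112.1 W × 8.33 h × 7 d = 6,537 Wh = 6.537 kWh
laptop: 60.8 W × 9.3 h × 7 d = 3,958 Wh = 3.958 kWh
window air conditioner: 1090 W × 15 h × 7 d = 114,450 Wh = 114.5 kWh
dehumidifier: 510 W × 16 h × 7 d = 57,120 Wh = 57.12 kWh
Total energy = 236.2 + 6.537 + 3.958 + 114.5 + 57.12 = 418.3 kWh
Cost = 418.3 kWh × €0.341 = €142.63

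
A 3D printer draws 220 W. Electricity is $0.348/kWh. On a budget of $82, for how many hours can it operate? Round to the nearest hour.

Energy budget = $82 / $0.348 per kWh = 235.6 kWh = 235,632 Wh
Runtime = 235,632 Wh / 220 W = 1,071 h

1071 h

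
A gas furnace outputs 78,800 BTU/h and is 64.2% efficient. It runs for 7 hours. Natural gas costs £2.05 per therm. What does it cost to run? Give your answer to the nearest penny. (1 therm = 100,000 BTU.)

Heat delivered = 78,800 BTU/h × 7 h = 551,600 BTU
Gas input = 551,600 / 0.642 = 859,190 BTU
= 859,190 / 100,000 = 8.592 therm
Cost = 8.592 × £2.05/therm = £17.61

£17.61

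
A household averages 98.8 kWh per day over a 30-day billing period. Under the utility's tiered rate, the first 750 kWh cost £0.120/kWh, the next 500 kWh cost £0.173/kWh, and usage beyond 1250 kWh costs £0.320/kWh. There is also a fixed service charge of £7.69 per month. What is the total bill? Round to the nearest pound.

Usage = 98.8 kWh/day × 30 days = 2964 kWh
First 750 kWh × £0.120 = £90.00
Next 500 kWh × £0.173 = £86.50
Remaining 1714 kWh × £0.320 = £548.48
Energy charge = £724.98; + service £7.69 = £732.67 ≈ £733

£733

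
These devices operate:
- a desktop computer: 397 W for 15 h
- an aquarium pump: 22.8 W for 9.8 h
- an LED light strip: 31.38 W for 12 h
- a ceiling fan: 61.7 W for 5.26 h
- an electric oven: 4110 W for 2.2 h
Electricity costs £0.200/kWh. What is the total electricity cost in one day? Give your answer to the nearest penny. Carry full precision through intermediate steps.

£3.18

desktop computer: 397 W × 15 h = 5,955 Wh = 5.955 kWh
aquarium pump: 22.8 W × 9.8 h = 223 Wh = 0.2234 kWh
LED light strip: 31.38 W × 12 h = 377 Wh = 0.3766 kWh
ceiling fan: 61.7 W × 5.26 h = 325 Wh = 0.3245 kWh
electric oven: 4110 W × 2.2 h = 9,042 Wh = 9.042 kWh
Total energy = 5.955 + 0.2234 + 0.3766 + 0.3245 + 9.042 = 15.92 kWh
Cost = 15.92 kWh × £0.200 = £3.18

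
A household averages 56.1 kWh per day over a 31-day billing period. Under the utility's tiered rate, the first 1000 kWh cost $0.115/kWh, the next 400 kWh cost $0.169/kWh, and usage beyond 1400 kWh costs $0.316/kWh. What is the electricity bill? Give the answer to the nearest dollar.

$290

Usage = 56.1 kWh/day × 31 days = 1739.1 kWh
First 1000 kWh × $0.115 = $115.00
Next 400 kWh × $0.169 = $67.60
Remaining 339.1 kWh × $0.316 = $107.16
Total = $289.76 ≈ $290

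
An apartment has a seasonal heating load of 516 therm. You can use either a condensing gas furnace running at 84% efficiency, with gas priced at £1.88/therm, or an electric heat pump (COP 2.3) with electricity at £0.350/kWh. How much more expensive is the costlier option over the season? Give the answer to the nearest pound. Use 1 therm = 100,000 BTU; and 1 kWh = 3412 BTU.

Heat load = 516 therm × 100,000 = 51,600,000 BTU
Gas: input = 51,600,000 / 0.840 = 61,428,571 BTU = 614.3 therm → 614.3 × £1.88 = £1,154.86
Heat pump: 51,600,000 BTU / 3412 = 15,120 kWh heat; / 2.3 = 6,575 kWh in → × £0.350 = £2,301.34
Difference = |£1,154.86 − £2,301.34| = £1,146.48 ≈ £1146

£1146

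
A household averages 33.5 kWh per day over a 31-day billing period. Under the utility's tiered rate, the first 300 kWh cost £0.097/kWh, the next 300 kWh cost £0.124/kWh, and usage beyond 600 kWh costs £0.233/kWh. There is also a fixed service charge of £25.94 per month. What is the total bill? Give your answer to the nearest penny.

Usage = 33.5 kWh/day × 31 days = 1038.5 kWh
First 300 kWh × £0.097 = £29.10
Next 300 kWh × £0.124 = £37.20
Remaining 438.5 kWh × £0.233 = £102.17
Energy charge = £168.47; + service £25.94 = £194.41

£194.41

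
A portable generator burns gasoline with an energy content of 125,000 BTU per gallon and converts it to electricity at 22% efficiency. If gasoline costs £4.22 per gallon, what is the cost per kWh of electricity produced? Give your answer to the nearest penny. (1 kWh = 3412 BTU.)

Electrical output per gallon = 125,000 BTU × 0.22 / 3412 BTU/kWh = 8.06 kWh
Cost per kWh = £4.22 / 8.06 kWh = £0.524

£0.52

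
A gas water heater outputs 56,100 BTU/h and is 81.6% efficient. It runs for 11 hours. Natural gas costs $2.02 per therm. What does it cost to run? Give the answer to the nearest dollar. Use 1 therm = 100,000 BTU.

$15

Heat delivered = 56,100 BTU/h × 11 h = 617,100 BTU
Gas input = 617,100 / 0.816 = 756,250 BTU
= 756,250 / 100,000 = 7.562 therm
Cost = 7.562 × $2.02/therm = $15.28 ≈ $15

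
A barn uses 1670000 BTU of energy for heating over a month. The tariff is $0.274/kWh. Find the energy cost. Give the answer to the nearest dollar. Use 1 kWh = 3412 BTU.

1670000 BTU × (0.00029308 kWh/BTU) = 489.4 kWh
Cost = 489.4 kWh × $0.274/kWh = $134.11 ≈ $134

$134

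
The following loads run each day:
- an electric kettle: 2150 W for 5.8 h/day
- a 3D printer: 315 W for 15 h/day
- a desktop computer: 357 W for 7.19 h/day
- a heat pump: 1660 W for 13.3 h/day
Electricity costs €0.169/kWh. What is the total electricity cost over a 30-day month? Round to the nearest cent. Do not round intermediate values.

€212.13

electric kettle: 2150 W × 5.8 h × 30 d = 374,100 Wh = 374.1 kWh
3D printer: 315 W × 15 h × 30 d = 141,750 Wh = 141.8 kWh
desktop computer: 357 W × 7.19 h × 30 d = 77,005 Wh = 77 kWh
heat pump: 1660 W × 13.3 h × 30 d = 662,340 Wh = 662.3 kWh
Total energy = 374.1 + 141.8 + 77 + 662.3 = 1,255 kWh
Cost = 1,255 kWh × €0.169 = €212.13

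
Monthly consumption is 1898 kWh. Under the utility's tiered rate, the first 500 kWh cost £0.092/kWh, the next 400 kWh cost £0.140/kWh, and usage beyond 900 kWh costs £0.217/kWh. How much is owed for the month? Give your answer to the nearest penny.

First 500 kWh × £0.092 = £46.00
Next 400 kWh × £0.140 = £56.00
Remaining 998 kWh × £0.217 = £216.57
Total = £318.57

£318.57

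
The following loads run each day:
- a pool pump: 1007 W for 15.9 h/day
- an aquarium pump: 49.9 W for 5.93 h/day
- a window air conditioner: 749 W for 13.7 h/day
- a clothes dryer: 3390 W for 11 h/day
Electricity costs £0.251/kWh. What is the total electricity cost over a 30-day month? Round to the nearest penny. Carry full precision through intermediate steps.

pool pump: 1007 W × 15.9 h × 30 d = 480,339 Wh = 480.3 kWh
aquarium pump: 49.9 W × 5.93 h × 30 d = 8,877 Wh = 8.877 kWh
window air conditioner: 749 W × 13.7 h × 30 d = 307,839 Wh = 307.8 kWh
clothes dryer: 3390 W × 11 h × 30 d = 1,118,700 Wh = 1,119 kWh
Total energy = 480.3 + 8.877 + 307.8 + 1,119 = 1,916 kWh
Cost = 1,916 kWh × £0.251 = £480.85

£480.85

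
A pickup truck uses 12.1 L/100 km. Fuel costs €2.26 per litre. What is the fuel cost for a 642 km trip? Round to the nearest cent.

Fuel = 12.1 L/100 km × 642 km / 100 = 77.68 L
Cost = 77.68 L × €2.26/L = €175.56

€175.56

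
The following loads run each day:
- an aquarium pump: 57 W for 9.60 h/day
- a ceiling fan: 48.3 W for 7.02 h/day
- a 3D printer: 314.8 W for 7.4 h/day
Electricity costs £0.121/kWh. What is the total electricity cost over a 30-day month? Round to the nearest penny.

aquarium pump: 57 W × 9.60 h × 30 d = 16,416 Wh = 16.42 kWh
ceiling fan: 48.3 W × 7.02 h × 30 d = 10,172 Wh = 10.17 kWh
3D printer: 314.8 W × 7.4 h × 30 d = 69,886 Wh = 69.89 kWh
Total energy = 16.42 + 10.17 + 69.89 = 96.47 kWh
Cost = 96.47 kWh × £0.121 = £11.67

£11.67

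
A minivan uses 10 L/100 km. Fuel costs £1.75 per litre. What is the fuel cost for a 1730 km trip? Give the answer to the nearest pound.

Fuel = 10 L/100 km × 1730 km / 100 = 173 L
Cost = 173 L × £1.75/L = £302.75 ≈ £303

£303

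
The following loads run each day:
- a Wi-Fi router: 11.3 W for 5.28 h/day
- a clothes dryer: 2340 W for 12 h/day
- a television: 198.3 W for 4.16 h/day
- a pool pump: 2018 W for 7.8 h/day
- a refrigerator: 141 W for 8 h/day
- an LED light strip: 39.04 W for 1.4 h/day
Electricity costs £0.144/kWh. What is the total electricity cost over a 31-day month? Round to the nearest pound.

Wi-Fi router: 11.3 W × 5.28 h × 31 d = 1,850 Wh = 1.85 kWh
clothes dryer: 2340 W × 12 h × 31 d = 870,480 Wh = 870.5 kWh
television: 198.3 W × 4.16 h × 31 d = 25,573 Wh = 25.57 kWh
pool pump: 2018 W × 7.8 h × 31 d = 487,952 Wh = 488 kWh
refrigerator: 141 W × 8 h × 31 d = 34,968 Wh = 34.97 kWh
LED light strip: 39.04 W × 1.4 h × 31 d = 1,694 Wh = 1.694 kWh
Total energy = 1.85 + 870.5 + 25.57 + 488 + 34.97 + 1.694 = 1,423 kWh
Cost = 1,423 kWh × £0.144 = £204.84 ≈ £205

£205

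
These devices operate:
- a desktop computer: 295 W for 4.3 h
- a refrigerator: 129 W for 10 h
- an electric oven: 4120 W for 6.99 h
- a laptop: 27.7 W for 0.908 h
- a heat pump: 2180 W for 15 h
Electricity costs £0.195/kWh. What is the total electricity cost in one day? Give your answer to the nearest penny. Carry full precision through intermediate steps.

desktop computer: 295 W × 4.3 h = 1,268 Wh = 1.268 kWh
refrigerator: 129 W × 10 h = 1,290 Wh = 1.29 kWh
electric oven: 4120 W × 6.99 h = 28,799 Wh = 28.8 kWh
laptop: 27.7 W × 0.908 h = 25 Wh = 0.02515 kWh
heat pump: 2180 W × 15 h = 32,700 Wh = 32.7 kWh
Total energy = 1.268 + 1.29 + 28.8 + 0.02515 + 32.7 = 64.08 kWh
Cost = 64.08 kWh × £0.195 = £12.50

£12.50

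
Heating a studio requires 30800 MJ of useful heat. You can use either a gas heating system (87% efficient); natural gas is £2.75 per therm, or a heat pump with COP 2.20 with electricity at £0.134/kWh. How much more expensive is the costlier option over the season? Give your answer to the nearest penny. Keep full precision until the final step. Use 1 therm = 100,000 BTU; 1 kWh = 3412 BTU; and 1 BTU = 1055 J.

Heat load = 30800 MJ = 30,800,000,000 J / 1055 = 29,194,313 BTU
Gas: input = 29,194,313 / 0.87 = 33,556,681 BTU = 335.6 therm → 335.6 × £2.75 = £922.81
Heat pump: 29,194,313 BTU / 3412 = 8,556 kWh heat; / 2.20 = 3,889 kWh in → × £0.134 = £521.16
Difference = |£922.81 − £521.16| = £401.65

£401.65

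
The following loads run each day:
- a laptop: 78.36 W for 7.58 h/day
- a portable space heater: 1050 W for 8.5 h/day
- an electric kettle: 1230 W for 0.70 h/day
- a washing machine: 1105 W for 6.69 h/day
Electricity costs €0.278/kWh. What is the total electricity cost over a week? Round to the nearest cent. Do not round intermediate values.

€34.59

laptop: 78.36 W × 7.58 h × 7 d = 4,158 Wh = 4.158 kWh
portable space heater: 1050 W × 8.5 h × 7 d = 62,475 Wh = 62.48 kWh
electric kettle: 1230 W × 0.70 h × 7 d = 6,027 Wh = 6.027 kWh
washing machine: 1105 W × 6.69 h × 7 d = 51,747 Wh = 51.75 kWh
Total energy = 4.158 + 62.48 + 6.027 + 51.75 = 124.4 kWh
Cost = 124.4 kWh × €0.278 = €34.59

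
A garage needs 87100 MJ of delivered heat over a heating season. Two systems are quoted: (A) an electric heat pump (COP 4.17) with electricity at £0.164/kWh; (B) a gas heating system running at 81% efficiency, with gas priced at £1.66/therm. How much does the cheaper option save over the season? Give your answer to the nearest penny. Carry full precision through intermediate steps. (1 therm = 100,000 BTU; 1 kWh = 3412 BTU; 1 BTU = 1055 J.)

£740.33

Heat load = 87100 MJ = 87,100,000,000 J / 1055 = 82,559,242 BTU
Gas: input = 82,559,242 / 0.81 = 101,924,990 BTU = 1,019 therm → 1,019 × £1.66 = £1,691.95
Heat pump: 82,559,242 BTU / 3412 = 24,200 kWh heat; / 4.17 = 5,803 kWh in → × £0.164 = £951.62
Difference = |£1,691.95 − £951.62| = £740.33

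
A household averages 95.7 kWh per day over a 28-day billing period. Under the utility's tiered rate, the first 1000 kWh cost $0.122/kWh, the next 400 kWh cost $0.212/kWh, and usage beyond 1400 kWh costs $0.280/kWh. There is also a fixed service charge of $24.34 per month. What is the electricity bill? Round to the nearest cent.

Usage = 95.7 kWh/day × 28 days = 2679.6 kWh
First 1000 kWh × $0.122 = $122.00
Next 400 kWh × $0.212 = $84.80
Remaining 1279.6 kWh × $0.280 = $358.29
Energy charge = $565.09; + service $24.34 = $589.43

$589.43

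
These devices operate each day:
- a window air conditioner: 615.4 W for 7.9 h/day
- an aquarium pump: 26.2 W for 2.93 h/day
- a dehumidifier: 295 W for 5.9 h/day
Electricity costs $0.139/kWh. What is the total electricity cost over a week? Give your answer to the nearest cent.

$6.50

window air conditioner: 615.4 W × 7.9 h × 7 d = 34,032 Wh = 34.03 kWh
aquarium pump: 26.2 W × 2.93 h × 7 d = 537 Wh = 0.5374 kWh
dehumidifier: 295 W × 5.9 h × 7 d = 12,184 Wh = 12.18 kWh
Total energy = 34.03 + 0.5374 + 12.18 = 46.75 kWh
Cost = 46.75 kWh × $0.139 = $6.50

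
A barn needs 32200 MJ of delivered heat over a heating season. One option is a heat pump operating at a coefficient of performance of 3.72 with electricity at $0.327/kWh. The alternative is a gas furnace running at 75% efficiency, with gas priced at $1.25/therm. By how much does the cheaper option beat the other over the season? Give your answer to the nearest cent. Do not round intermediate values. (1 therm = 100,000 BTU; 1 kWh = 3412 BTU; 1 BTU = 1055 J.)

Heat load = 32200 MJ = 32,200,000,000 J / 1055 = 30,521,327 BTU
Gas: input = 30,521,327 / 0.75 = 40,695,103 BTU = 407 therm → 407 × $1.25 = $508.69
Heat pump: 30,521,327 BTU / 3412 = 8,945 kWh heat; / 3.72 = 2,405 kWh in → × $0.327 = $786.32
Difference = |$508.69 − $786.32| = $277.63

$277.63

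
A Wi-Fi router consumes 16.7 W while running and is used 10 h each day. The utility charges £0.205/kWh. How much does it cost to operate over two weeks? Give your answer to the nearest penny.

Energy = 16.7 W × 10 h/day × 14 days = 2,338 Wh = 2.338 kWh
Cost = 2.338 kWh × £0.205/kWh = £0.48

£0.48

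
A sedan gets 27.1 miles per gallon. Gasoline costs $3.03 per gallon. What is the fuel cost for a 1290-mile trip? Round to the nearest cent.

$144.23

Fuel = 1290 mi / 27.1 mpg = 47.6 gal
Cost = 47.6 gal × $3.03/gal = $144.23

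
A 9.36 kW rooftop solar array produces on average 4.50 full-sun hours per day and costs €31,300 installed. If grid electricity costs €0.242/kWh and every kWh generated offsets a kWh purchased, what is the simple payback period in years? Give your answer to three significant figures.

8.41 years

Daily generation = 9.36 kW × 4.50 h = 42.12 kWh
Annual generation = 42.12 × 365 = 15374 kWh
Annual savings = 15374 × €0.242 = €3,720.46
Payback = €31,300 / €3,720.46 = 8.41 years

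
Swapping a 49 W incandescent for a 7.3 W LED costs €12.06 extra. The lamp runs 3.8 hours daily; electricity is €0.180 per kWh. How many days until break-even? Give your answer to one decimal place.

422.8 days

Power saved = 49 − 7.3 = 41.7 W
Daily energy saved = 41.7 W × 3.8 h = 158.5 Wh = 0.15846 kWh
Daily savings = 0.15846 × €0.180 = €0.0285
Payback = €12.06 / €0.0285 per day = 422.8 days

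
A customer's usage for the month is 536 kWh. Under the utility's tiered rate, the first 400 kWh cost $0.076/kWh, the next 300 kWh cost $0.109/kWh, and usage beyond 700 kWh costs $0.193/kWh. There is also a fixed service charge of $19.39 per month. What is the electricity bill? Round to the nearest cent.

First 400 kWh × $0.076 = $30.40
Next 136 kWh × $0.109 = $14.82
Remaining tier: 0 kWh (not reached)
Energy charge = $45.22; + service $19.39 = $64.61

$64.61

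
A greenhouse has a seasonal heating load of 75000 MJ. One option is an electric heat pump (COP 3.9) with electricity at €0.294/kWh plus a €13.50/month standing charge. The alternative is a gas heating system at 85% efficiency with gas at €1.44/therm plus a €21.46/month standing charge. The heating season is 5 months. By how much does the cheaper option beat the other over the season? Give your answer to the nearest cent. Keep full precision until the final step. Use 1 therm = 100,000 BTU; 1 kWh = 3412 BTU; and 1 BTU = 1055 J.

Heat load = 75000 MJ = 75,000,000,000 J / 1055 = 71,090,047 BTU
Gas: input = 71,090,047 / 0.850 = 83,635,350 BTU = 836.4 therm → 836.4 × €1.44 = €1,204.35; + 5 × €21.46 standing = €1,311.65
Heat pump: 71,090,047 BTU / 3412 = 20,840 kWh heat; / 3.9 = 5,342 kWh in → × €0.294 = €1,570.66; + 5 × €13.50 standing = €1,638.16
Difference = |€1,311.65 − €1,638.16| = €326.51

€326.51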